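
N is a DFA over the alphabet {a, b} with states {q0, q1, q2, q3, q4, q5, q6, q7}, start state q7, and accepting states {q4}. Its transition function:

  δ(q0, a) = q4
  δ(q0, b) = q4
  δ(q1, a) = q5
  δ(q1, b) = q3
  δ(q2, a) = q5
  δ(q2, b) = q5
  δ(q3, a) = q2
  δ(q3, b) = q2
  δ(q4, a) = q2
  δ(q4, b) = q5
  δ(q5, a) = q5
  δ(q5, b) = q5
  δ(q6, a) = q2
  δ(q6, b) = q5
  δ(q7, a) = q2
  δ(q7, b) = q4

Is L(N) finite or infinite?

The useful states (reachable from q7 and able to reach an accepting state) are {q4, q7}.
Restricted to these states the transition graph has no cycle, so every accepting path has bounded length and L is finite.

finite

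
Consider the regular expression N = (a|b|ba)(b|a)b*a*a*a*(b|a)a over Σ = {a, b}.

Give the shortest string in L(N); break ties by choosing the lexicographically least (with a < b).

aaaa

By inspection of the expression, no string of length less than 4 matches, and aaaa is the lexicographically first match of length 4.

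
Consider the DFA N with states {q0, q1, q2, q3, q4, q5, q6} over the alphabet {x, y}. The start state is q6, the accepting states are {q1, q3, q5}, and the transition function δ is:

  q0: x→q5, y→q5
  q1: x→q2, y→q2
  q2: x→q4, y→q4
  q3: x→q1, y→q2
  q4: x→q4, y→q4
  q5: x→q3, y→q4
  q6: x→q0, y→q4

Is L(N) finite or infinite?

finite

The useful states (reachable from q6 and able to reach an accepting state) are {q0, q1, q3, q5, q6}.
Restricted to these states the transition graph has no cycle, so every accepting path has bounded length and L is finite.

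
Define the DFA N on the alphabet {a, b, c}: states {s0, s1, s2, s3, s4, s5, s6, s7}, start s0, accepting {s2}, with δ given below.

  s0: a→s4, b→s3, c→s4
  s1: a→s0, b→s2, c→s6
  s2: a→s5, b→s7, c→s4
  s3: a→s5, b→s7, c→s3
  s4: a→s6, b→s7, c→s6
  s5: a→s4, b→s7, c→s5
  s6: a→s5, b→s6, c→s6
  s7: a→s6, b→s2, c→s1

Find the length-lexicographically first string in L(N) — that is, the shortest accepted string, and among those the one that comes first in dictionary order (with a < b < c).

abb

A breadth-first search from s0 reaches an accepting state first via the path s0 → s4 → s7 → s2 on input abb.
No string of length < 3 is accepted (BFS exhausts all shorter strings without reaching an accepting state), and abb is the lexicographically least accepting string of length 3.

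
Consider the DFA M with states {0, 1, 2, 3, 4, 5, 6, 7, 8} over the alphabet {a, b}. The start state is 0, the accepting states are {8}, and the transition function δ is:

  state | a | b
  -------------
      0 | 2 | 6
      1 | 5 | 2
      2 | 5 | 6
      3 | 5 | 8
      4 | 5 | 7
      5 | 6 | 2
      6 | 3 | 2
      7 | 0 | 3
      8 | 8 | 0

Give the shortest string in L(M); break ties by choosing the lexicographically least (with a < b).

A breadth-first search from 0 reaches an accepting state first via the path 0 → 6 → 3 → 8 on input bab.
No string of length < 3 is accepted (BFS exhausts all shorter strings without reaching an accepting state), and bab is the lexicographically least accepting string of length 3.

bab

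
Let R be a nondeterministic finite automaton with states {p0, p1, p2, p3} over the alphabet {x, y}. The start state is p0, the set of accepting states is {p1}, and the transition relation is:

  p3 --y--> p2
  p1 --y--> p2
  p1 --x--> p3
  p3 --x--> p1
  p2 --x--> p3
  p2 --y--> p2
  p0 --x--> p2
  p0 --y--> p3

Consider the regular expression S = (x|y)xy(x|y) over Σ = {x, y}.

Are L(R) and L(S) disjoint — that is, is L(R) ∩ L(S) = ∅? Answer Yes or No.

Yes

Converting the expression S to a DFA (subset construction, then merging equivalent states) gives the minimal DFA with states {s0, s1, s2, s3, s4, s5}, start state s0, accepting states {s5} and transitions s0: x→s1, y→s1; s1: x→s2, y→s3; s2: x→s3, y→s4; s3: x→s3, y→s3; s4: x→s5, y→s5; s5: x→s3, y→s3.
Exploring the product automaton R × S from the start pair (p0, s0), following both machines on each input symbol, reaches 11 state pairs: (p0, s0), (p2, s1), (p3, s1), (p3, s2), (p2, s3), (p1, s2), (p1, s3), (p2, s4), (p3, s3), (p3, s5), (p2, s5).
R accepts in {p1} and S accepts in {s5}; no reachable pair has both components accepting, so no string drives both machines to acceptance simultaneously and L(R) ∩ L(S) = ∅.
So no string is accepted by both, and the intersection is empty.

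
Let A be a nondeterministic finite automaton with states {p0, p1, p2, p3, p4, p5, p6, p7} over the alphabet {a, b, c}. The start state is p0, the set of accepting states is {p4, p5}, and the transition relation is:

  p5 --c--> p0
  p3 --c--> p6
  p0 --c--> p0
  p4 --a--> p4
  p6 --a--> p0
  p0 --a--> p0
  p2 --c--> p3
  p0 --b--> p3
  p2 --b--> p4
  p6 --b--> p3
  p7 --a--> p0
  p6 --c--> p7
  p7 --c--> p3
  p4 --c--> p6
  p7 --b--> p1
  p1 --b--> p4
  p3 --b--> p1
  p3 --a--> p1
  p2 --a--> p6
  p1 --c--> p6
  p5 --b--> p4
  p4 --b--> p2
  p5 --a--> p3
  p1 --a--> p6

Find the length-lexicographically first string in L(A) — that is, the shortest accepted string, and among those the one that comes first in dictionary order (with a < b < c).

bab

A breadth-first search from p0 reaches an accepting state first via the path p0 → p3 → p1 → p4 on input bab.
No string of length < 3 is accepted (BFS exhausts all shorter strings without reaching an accepting state), and bab is the lexicographically least accepting string of length 3.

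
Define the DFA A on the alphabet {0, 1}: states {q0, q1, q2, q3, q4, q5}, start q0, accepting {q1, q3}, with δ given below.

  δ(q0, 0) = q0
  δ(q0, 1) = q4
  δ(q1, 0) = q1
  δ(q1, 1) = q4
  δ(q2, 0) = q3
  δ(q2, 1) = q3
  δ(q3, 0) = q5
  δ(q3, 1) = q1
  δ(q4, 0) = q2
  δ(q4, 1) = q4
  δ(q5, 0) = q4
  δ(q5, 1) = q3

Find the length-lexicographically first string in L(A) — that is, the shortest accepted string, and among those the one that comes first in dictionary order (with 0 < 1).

100

A breadth-first search from q0 reaches an accepting state first via the path q0 → q4 → q2 → q3 on input 100.
No string of length < 3 is accepted (BFS exhausts all shorter strings without reaching an accepting state), and 100 is the lexicographically least accepting string of length 3.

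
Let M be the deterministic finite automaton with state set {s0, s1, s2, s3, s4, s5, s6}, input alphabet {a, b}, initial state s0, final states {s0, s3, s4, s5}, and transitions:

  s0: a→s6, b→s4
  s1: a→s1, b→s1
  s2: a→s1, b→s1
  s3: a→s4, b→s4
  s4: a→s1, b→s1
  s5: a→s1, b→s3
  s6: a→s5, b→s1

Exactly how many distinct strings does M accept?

The useful subgraph on states {s0, s3, s4, s5, s6} is acyclic, so L(M) is finite; the longest accepting path visits 5 useful states, giving maximum string length 4.
Counting accepting paths from s0 by length: 1 of length 0, 1 of length 1, 1 of length 2, 1 of length 3, 2 of length 4. Total 6.

6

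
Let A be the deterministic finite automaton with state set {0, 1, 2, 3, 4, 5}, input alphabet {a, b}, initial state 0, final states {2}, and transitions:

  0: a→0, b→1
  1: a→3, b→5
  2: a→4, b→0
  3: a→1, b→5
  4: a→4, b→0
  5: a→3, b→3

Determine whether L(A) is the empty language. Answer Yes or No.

Yes

The states reachable from the start state are {0, 1, 3, 5}.
None of the accepting states {2} is reachable, so no string is accepted and L(A) = ∅.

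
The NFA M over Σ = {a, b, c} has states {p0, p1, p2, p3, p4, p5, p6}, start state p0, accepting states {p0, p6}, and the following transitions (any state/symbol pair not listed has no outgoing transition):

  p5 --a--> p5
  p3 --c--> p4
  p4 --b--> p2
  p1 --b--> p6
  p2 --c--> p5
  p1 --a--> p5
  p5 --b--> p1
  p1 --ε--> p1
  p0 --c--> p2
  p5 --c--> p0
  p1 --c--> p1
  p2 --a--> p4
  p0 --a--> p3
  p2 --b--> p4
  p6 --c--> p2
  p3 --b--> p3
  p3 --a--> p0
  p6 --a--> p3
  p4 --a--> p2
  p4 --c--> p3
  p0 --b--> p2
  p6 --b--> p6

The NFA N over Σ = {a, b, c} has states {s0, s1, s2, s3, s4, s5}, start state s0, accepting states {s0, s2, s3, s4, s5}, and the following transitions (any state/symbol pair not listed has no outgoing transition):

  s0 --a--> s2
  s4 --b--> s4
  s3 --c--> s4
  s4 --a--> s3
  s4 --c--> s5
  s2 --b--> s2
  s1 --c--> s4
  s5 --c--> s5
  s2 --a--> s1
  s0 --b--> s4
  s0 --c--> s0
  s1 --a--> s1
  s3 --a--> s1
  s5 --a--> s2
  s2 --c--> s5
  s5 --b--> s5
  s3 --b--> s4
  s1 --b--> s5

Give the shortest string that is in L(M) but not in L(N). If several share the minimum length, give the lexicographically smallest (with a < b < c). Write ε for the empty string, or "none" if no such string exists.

The string aa is accepted by M but not by N.
No shorter string lies in the difference, and aa is the lexicographically first length-2 string in L(M) \ L(N).

aa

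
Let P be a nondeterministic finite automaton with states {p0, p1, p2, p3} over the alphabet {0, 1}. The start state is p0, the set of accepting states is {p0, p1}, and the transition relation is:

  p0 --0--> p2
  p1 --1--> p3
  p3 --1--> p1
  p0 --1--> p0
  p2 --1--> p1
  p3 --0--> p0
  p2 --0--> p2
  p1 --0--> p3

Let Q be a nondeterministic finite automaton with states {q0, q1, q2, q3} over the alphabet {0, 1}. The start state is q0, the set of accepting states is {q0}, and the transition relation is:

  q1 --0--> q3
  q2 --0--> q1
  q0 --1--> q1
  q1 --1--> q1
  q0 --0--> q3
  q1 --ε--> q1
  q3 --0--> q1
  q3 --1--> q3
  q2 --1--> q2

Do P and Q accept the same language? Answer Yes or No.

No

The string 1 is accepted by P but rejected by Q.
So L(P) ≠ L(Q).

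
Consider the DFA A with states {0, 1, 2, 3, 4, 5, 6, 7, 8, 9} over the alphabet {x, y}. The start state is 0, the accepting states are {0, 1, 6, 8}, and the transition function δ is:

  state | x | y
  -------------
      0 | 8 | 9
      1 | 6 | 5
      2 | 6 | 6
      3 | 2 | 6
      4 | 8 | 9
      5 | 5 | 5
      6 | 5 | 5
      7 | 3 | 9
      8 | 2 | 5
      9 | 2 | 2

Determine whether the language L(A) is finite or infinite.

finite

The useful states (reachable from 0 and able to reach an accepting state) are {0, 2, 6, 8, 9}.
Restricted to these states the transition graph has no cycle, so every accepting path has bounded length and L is finite.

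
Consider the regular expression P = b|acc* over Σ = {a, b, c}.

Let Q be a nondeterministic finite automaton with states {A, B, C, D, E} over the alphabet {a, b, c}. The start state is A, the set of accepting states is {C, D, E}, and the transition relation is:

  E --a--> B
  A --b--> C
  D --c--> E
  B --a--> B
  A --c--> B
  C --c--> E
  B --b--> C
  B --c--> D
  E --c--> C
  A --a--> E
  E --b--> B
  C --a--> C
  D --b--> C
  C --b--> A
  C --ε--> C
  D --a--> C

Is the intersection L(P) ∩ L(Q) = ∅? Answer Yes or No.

No

The string b is accepted by both P and Q.
Hence L(P) ∩ L(Q) ≠ ∅.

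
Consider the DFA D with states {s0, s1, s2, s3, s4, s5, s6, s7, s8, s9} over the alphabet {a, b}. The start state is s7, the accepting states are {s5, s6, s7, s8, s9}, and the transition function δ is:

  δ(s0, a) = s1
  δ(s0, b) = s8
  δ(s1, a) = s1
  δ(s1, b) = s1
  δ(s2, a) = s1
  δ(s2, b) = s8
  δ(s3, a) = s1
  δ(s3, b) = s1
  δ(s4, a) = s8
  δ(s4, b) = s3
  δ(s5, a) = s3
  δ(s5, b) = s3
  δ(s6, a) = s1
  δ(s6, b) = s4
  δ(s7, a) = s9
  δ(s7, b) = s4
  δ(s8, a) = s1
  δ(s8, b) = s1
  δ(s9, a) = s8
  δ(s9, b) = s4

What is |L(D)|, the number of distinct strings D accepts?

5

The useful subgraph on states {s4, s7, s8, s9} is acyclic, so L(D) is finite; the longest accepting path visits 4 useful states, giving maximum string length 3.
Counting accepting paths from s7 by length: 1 of length 0, 1 of length 1, 2 of length 2, 1 of length 3. Total 5.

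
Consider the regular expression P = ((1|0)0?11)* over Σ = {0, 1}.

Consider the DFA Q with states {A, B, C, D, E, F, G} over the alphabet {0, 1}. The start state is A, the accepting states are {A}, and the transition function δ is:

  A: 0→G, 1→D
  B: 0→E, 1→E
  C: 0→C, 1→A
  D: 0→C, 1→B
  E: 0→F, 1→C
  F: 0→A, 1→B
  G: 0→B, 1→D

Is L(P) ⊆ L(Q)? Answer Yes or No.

No

The string 011 is in L(P) but not in L(Q).
So L(P) ⊄ L(Q).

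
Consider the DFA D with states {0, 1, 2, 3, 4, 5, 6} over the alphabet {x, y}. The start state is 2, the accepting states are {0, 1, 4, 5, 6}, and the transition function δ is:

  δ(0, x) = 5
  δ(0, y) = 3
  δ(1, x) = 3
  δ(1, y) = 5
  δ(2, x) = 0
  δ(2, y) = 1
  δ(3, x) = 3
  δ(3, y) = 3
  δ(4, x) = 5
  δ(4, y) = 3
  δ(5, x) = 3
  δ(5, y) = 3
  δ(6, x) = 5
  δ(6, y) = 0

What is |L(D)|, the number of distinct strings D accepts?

The useful subgraph on states {0, 1, 2, 5} is acyclic, so L(D) is finite; the longest accepting path visits 3 useful states, giving maximum string length 2.
Counting accepting paths from 2 by length: 2 of length 1, 2 of length 2. Total 4.

4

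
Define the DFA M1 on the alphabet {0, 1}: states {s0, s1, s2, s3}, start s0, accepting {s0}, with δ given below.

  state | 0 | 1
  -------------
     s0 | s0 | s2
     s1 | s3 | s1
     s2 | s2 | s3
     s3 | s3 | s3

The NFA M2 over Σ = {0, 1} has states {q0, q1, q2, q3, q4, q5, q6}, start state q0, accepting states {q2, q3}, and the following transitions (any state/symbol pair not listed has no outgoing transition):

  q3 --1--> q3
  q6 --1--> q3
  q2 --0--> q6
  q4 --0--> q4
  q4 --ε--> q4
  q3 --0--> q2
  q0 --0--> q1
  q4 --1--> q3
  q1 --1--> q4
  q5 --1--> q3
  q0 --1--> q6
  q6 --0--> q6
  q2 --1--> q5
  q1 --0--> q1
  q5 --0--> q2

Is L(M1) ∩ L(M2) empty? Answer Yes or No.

Exploring the product automaton M1 × M2 from the start pair (s0, q0), following both machines on each input symbol, reaches 8 state pairs: (s0, q0), (s0, q1), (s2, q6), (s2, q4), (s3, q3), (s3, q2), (s3, q6), (s3, q5).
M1 accepts in {s0} and M2 accepts in {q2, q3}; no reachable pair has both components accepting, so no string drives both machines to acceptance simultaneously and L(M1) ∩ L(M2) = ∅.
So no string is accepted by both, and the intersection is empty.

Yes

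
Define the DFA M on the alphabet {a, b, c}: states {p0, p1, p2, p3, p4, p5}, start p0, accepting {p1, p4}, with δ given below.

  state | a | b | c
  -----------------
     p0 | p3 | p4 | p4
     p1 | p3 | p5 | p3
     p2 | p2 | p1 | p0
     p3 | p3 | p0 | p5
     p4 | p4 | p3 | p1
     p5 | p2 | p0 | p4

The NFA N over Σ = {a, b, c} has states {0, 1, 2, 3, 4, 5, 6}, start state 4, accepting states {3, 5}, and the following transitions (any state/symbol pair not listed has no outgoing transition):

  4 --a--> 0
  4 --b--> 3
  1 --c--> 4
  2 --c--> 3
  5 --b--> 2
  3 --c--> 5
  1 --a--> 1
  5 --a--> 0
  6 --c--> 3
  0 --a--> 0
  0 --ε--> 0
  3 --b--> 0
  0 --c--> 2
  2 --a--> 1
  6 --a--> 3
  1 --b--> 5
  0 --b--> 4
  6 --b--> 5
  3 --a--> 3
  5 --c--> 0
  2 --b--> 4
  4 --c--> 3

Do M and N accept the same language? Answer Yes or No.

Yes

Exploring the product automaton M × N from the start pair (p0, 4), following both machines on each input symbol, reaches 6 state pairs: (p0, 4), (p3, 0), (p4, 3), (p5, 2), (p1, 5), (p2, 1).
M accepts in {p1, p4} and N accepts in {3, 5}. In every reachable pair the two components are either both accepting — (p4, 3), (p1, 5) — or both non-accepting, so no string is accepted by exactly one of the machines: L(M) \ L(N) and L(N) \ L(M) are both empty.
Hence every string is accepted by M iff it is accepted by N, and the two languages coincide.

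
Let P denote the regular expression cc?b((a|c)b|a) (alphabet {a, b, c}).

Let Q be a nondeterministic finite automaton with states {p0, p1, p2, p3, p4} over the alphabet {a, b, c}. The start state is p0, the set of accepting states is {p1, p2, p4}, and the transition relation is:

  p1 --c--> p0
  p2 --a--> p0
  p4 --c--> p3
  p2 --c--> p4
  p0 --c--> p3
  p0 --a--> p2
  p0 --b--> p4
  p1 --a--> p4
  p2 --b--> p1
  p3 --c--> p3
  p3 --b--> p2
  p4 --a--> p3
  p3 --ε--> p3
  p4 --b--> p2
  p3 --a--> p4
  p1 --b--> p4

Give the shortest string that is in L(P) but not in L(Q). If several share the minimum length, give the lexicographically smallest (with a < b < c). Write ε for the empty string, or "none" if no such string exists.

cba

The string cba is accepted by P but not by Q.
No shorter string lies in the difference, and cba is the lexicographically first length-3 string in L(P) \ L(Q).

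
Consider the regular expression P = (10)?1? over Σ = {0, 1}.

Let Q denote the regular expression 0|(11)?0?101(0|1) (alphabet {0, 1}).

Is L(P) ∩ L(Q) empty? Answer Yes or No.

Yes

Converting the expression P to a DFA (subset construction, then merging equivalent states) gives the minimal DFA with states {p0, p1, p2, p3, p4}, start state p0, accepting states {p0, p2, p3, p4} and transitions p0: 0→p1, 1→p2; p1: 0→p1, 1→p1; p2: 0→p3, 1→p1; p3: 0→p1, 1→p4; p4: 0→p1, 1→p1.
Converting the expression Q to a DFA (subset construction, then merging equivalent states) gives the minimal DFA with states {q0, q1, q2, q3, q4, q5, q6, q7, q8, q9}, start state q0, accepting states {q1, q9} and transitions q0: 0→q1, 1→q2; q1: 0→q3, 1→q4; q2: 0→q5, 1→q6; q3: 0→q3, 1→q3; q4: 0→q5, 1→q3; q5: 0→q3, 1→q7; q6: 0→q8, 1→q4; q7: 0→q9, 1→q9; q8: 0→q3, 1→q4; q9: 0→q3, 1→q3.
Exploring the product automaton P × Q from the start pair (p0, q0), following both machines on each input symbol, reaches 12 state pairs: (p0, q0), (p1, q1), (p2, q2), (p1, q3), (p1, q4), (p3, q5), (p1, q6), (p1, q5), (p4, q7), (p1, q8), (p1, q7), (p1, q9).
P accepts in {p0, p2, p3, p4} and Q accepts in {q1, q9}; no reachable pair has both components accepting, so no string drives both machines to acceptance simultaneously and L(P) ∩ L(Q) = ∅.
So no string is accepted by both, and the intersection is empty.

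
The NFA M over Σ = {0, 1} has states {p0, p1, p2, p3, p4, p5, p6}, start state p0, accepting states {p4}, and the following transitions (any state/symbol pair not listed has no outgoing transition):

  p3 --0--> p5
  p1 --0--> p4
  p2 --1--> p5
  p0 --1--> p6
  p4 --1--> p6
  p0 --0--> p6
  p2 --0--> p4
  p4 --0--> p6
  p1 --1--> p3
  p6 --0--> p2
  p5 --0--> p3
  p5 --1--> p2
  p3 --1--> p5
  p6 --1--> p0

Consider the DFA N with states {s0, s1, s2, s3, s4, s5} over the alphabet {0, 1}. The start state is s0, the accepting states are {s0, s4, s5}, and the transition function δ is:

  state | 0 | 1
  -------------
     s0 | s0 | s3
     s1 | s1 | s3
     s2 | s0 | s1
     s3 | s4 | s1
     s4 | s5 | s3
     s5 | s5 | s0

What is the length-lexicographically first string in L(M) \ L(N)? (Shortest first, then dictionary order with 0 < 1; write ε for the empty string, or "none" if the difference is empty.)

The string 00110 is accepted by M but not by N.
No shorter string lies in the difference, and 00110 is the lexicographically first length-5 string in L(M) \ L(N).

00110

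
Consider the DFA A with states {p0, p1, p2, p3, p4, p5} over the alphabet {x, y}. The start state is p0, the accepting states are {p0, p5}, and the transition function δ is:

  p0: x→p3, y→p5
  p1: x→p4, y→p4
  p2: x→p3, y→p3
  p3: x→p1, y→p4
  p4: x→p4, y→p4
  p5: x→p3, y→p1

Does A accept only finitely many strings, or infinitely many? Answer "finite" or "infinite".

finite

The useful states (reachable from p0 and able to reach an accepting state) are {p0, p5}.
Restricted to these states the transition graph has no cycle, so every accepting path has bounded length and L is finite.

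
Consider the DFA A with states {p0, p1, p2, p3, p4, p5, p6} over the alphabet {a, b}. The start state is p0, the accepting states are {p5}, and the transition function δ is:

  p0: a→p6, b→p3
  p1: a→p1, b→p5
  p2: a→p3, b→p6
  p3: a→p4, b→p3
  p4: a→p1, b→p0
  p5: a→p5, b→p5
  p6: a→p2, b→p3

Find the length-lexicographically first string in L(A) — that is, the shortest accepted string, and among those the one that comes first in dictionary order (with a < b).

A breadth-first search from p0 reaches an accepting state first via the path p0 → p3 → p4 → p1 → p5 on input baab.
No string of length < 4 is accepted (BFS exhausts all shorter strings without reaching an accepting state), and baab is the lexicographically least accepting string of length 4.

baab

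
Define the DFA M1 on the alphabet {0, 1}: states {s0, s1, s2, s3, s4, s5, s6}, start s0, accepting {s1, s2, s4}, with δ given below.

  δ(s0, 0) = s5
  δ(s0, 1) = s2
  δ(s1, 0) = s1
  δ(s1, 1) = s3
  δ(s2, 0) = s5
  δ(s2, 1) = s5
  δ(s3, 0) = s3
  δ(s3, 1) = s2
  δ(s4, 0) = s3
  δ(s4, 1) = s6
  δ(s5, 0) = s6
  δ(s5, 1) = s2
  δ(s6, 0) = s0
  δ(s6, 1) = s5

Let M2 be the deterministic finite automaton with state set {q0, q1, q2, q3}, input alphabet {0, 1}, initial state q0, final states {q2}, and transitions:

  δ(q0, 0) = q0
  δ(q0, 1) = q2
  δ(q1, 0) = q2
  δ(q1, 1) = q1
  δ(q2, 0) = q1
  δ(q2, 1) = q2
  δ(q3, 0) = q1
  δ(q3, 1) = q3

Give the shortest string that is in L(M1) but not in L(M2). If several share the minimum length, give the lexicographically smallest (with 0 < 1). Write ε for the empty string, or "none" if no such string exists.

The string 101 is accepted by M1 but not by M2.
No shorter string lies in the difference, and 101 is the lexicographically first length-3 string in L(M1) \ L(M2).

101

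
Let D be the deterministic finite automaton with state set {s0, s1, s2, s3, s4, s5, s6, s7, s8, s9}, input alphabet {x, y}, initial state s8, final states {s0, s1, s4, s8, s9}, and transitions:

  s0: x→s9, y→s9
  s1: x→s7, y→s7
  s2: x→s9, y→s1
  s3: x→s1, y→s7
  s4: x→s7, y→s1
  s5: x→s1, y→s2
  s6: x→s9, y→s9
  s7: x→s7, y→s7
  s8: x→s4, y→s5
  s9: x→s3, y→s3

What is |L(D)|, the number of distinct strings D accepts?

The useful subgraph on states {s1, s2, s3, s4, s5, s8, s9} is acyclic, so L(D) is finite; the longest accepting path visits 6 useful states, giving maximum string length 5.
Counting accepting paths from s8 by length: 1 of length 0, 1 of length 1, 2 of length 2, 2 of length 3, 2 of length 5. Total 8.

8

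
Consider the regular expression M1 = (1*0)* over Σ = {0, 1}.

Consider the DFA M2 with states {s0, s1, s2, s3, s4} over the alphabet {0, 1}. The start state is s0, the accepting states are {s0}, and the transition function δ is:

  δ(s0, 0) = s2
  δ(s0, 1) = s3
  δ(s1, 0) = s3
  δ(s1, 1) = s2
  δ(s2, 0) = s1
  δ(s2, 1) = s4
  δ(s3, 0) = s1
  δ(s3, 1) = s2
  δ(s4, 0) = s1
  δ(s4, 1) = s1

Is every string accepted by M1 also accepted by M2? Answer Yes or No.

No

The string 0 is in L(M1) but not in L(M2).
So L(M1) ⊄ L(M2).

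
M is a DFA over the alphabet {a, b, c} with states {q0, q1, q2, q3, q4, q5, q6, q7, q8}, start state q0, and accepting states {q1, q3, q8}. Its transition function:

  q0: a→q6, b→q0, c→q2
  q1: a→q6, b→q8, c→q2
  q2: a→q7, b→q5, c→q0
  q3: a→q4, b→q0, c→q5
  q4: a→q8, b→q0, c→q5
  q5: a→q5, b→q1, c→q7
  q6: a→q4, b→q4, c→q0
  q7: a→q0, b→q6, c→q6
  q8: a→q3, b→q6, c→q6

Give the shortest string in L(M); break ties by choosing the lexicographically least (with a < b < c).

A breadth-first search from q0 reaches an accepting state first via the path q0 → q6 → q4 → q8 on input aaa.
No string of length < 3 is accepted (BFS exhausts all shorter strings without reaching an accepting state), and aaa is the lexicographically least accepting string of length 3.

aaa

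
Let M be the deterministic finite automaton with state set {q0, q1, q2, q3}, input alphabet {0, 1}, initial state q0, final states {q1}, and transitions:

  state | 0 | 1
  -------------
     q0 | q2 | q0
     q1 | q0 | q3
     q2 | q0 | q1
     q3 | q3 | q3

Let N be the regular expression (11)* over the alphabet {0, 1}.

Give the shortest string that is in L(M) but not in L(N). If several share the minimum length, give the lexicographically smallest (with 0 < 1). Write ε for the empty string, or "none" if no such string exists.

01

The string 01 is accepted by M but not by N.
No shorter string lies in the difference, and 01 is the lexicographically first length-2 string in L(M) \ L(N).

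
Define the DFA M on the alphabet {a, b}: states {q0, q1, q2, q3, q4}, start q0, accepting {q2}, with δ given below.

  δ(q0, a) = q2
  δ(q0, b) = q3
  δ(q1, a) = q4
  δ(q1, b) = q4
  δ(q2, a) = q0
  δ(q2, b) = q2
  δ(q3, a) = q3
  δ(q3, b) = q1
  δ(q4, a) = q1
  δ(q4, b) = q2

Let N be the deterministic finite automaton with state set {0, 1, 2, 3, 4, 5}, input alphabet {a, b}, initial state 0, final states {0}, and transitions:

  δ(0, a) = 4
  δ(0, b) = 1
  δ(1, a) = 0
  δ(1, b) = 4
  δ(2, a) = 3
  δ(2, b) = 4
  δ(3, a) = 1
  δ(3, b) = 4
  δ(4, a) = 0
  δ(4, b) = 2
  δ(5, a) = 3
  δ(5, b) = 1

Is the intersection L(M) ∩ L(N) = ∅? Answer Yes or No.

Exploring the product automaton M × N from the start pair (q0, 0), following both machines on each input symbol, reaches 18 state pairs: (q0, 0), (q2, 4), (q3, 1), (q2, 2), (q3, 0), (q1, 4), (q0, 3), (q3, 4), (q1, 1), (q4, 0), (q4, 2), (q2, 1), (q1, 2), (q4, 4), (q1, 3), (q4, 3), (q1, 0), (q4, 1).
M accepts in {q2} and N accepts in {0}; no reachable pair has both components accepting, so no string drives both machines to acceptance simultaneously and L(M) ∩ L(N) = ∅.
So no string is accepted by both, and the intersection is empty.

Yes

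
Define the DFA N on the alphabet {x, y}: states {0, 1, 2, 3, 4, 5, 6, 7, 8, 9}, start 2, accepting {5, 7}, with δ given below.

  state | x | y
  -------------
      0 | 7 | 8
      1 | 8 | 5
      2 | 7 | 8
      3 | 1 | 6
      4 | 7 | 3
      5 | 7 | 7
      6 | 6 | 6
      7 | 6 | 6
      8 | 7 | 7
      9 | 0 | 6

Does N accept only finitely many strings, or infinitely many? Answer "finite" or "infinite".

finite

The useful states (reachable from 2 and able to reach an accepting state) are {2, 7, 8}.
Restricted to these states the transition graph has no cycle, so every accepting path has bounded length and L is finite.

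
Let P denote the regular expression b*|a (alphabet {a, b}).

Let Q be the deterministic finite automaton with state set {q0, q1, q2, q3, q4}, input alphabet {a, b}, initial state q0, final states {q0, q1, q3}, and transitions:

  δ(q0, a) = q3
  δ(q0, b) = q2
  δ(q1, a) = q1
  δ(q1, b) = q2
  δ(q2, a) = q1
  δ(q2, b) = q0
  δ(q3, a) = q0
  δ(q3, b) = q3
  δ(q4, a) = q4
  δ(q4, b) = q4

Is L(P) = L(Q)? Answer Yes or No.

No

The string b is accepted by P but rejected by Q.
So L(P) ≠ L(Q).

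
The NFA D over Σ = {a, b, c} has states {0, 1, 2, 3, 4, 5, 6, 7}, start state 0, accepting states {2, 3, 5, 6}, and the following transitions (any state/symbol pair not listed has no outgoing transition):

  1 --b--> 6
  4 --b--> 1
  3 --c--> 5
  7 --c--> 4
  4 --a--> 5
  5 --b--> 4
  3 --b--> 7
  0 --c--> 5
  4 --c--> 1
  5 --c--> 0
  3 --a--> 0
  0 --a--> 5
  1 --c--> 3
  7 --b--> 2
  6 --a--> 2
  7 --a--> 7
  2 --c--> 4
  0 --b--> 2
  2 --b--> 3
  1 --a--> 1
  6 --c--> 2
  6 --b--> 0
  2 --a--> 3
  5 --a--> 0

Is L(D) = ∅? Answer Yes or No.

No

The string a is accepted: the run 0 → 5 ends in the accepting state 5.
Since at least one string is accepted, L(D) is not empty.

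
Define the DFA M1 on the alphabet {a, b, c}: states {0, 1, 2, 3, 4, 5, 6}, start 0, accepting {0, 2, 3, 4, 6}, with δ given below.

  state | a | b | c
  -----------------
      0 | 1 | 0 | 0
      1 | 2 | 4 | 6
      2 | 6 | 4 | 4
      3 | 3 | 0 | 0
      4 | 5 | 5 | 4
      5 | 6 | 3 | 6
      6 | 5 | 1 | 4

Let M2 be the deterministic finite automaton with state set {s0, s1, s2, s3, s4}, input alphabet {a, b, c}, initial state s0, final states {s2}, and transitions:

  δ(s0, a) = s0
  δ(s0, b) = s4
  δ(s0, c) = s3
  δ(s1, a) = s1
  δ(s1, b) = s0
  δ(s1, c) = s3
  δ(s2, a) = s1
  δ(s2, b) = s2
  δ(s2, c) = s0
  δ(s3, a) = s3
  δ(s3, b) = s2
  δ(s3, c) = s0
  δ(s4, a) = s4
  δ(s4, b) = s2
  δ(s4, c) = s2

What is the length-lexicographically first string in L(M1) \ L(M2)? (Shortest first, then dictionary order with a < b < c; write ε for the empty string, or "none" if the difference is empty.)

The empty string ε is accepted by M1 but not by M2.
Since ε is the unique shortest string, it is the required witness.

ε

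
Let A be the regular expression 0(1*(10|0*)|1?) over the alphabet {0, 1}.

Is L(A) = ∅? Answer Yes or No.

No

The string 0 matches the expression, so it belongs to L(A).
Since L(A) contains at least one string, it is not empty.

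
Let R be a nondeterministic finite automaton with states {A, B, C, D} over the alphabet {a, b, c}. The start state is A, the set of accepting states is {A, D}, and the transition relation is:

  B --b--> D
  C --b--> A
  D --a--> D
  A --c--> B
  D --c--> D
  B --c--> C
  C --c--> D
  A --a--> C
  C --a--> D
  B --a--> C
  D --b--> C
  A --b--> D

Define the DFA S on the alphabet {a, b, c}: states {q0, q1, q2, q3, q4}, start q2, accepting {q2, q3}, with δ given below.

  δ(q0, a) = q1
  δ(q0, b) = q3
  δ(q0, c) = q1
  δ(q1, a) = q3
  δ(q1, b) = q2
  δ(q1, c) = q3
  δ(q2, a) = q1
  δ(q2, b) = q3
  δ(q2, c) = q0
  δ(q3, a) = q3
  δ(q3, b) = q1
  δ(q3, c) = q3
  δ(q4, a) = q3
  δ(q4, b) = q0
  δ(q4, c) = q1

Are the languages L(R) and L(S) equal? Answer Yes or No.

Exploring the product automaton R × S from the start pair (A, q2), following both machines on each input symbol, reaches 4 state pairs: (A, q2), (C, q1), (D, q3), (B, q0).
R accepts in {A, D} and S accepts in {q2, q3}. In every reachable pair the two components are either both accepting — (A, q2), (D, q3) — or both non-accepting, so no string is accepted by exactly one of the machines: L(R) \ L(S) and L(S) \ L(R) are both empty.
Hence every string is accepted by R iff it is accepted by S, and the two languages coincide.

Yes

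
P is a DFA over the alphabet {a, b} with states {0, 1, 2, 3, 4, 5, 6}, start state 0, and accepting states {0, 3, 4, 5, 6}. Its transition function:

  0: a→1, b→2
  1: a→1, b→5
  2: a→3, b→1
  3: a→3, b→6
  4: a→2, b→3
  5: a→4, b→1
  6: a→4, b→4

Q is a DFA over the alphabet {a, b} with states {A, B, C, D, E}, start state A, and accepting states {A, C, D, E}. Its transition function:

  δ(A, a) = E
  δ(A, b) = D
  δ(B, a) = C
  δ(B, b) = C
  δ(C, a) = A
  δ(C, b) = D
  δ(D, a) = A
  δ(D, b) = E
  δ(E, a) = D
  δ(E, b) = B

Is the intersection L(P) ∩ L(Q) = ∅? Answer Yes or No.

No

The empty string ε is accepted by both P and Q.
Hence L(P) ∩ L(Q) ≠ ∅.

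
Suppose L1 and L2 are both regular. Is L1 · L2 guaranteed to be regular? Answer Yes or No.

If R₁ and R₂ are regular expressions for the two languages then R₁R₂ denotes L₁L₂; on automata, add ε-moves from every accepting state of an NFA for L₁ to the start state of an NFA for L₂ and keep only the second machine's accepting states.
So the regular languages are closed under concatenation.

Yes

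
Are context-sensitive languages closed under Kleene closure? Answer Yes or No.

Yes

An LBA guesses a factorisation of the input into blocks (marking block boundaries on a second track) and verifies each block with the LBA for L; this uses no space beyond the input, so L* is context-sensitive.
So the context-sensitive languages are closed under Kleene star.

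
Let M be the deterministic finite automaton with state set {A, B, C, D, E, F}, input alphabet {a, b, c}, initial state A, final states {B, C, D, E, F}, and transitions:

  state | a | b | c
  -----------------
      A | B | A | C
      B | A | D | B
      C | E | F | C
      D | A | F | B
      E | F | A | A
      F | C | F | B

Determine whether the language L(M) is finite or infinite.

State A is reachable from the start and can reach an accepting state, and it lies on the cycle A → A.
Traversing that cycle any number of times yields accepted strings of unbounded length, so the language is infinite.

infinite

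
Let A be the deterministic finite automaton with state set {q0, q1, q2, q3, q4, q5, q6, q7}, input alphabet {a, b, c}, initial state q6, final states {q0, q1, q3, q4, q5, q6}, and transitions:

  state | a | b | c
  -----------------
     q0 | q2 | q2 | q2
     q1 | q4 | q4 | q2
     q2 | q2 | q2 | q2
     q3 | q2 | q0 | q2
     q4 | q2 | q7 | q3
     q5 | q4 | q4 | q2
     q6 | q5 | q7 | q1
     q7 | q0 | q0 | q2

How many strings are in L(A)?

The useful subgraph on states {q0, q1, q3, q4, q5, q6, q7} is acyclic, so L(A) is finite; the longest accepting path visits 5 useful states, giving maximum string length 4.
Counting accepting paths from q6 by length: 1 of length 0, 2 of length 1, 6 of length 2, 4 of length 3, 12 of length 4. Total 25.

25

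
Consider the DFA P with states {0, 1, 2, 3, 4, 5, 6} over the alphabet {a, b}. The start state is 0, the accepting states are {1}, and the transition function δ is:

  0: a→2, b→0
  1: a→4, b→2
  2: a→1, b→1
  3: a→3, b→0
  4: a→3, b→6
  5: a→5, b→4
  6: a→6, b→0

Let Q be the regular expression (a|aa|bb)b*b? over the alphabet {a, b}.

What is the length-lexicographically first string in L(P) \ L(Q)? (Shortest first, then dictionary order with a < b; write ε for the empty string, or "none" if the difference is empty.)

baa

The string baa is accepted by P but not by Q.
No shorter string lies in the difference, and baa is the lexicographically first length-3 string in L(P) \ L(Q).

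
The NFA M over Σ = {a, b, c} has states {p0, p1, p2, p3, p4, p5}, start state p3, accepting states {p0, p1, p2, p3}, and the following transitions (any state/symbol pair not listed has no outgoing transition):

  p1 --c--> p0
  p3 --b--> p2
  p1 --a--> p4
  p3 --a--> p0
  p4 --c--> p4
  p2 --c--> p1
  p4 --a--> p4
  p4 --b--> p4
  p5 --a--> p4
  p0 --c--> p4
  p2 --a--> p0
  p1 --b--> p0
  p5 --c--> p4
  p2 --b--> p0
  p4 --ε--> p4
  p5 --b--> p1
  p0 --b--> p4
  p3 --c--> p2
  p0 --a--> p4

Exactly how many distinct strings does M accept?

14

The useful subgraph on states {p0, p1, p2, p3} is acyclic, so L(M) is finite; the longest accepting path visits 4 useful states, giving maximum string length 3.
Counting accepting paths from p3 by length: 1 of length 0, 3 of length 1, 6 of length 2, 4 of length 3. Total 14.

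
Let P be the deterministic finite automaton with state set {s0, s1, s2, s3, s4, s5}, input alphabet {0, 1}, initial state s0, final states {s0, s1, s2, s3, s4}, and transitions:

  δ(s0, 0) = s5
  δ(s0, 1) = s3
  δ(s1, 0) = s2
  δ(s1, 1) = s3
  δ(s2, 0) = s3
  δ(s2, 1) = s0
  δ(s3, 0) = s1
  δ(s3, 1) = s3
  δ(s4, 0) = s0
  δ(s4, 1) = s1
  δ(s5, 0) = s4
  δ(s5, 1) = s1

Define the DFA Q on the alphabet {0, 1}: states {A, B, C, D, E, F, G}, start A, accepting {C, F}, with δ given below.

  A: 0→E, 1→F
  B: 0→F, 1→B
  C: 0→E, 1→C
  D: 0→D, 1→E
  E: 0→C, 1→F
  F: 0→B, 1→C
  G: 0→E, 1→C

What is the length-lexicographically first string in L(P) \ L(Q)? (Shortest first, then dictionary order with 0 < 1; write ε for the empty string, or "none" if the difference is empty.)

The empty string ε is accepted by P but not by Q.
Since ε is the unique shortest string, it is the required witness.

ε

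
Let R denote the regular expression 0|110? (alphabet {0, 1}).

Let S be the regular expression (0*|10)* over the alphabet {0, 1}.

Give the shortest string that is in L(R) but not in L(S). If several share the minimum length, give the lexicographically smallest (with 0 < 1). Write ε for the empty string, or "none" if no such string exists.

The string 11 is accepted by R but not by S.
No shorter string lies in the difference, and 11 is the lexicographically first length-2 string in L(R) \ L(S).

11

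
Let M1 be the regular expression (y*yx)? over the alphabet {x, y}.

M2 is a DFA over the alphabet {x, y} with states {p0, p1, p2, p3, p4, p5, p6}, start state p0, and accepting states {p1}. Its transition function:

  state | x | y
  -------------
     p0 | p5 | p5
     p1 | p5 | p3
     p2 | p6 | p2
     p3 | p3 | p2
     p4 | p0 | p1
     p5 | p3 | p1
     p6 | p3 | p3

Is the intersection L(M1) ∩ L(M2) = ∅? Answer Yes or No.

Yes

Converting the expression M1 to a DFA (subset construction, then merging equivalent states) gives the minimal DFA with states {r0, r1, r2, r3}, start state r0, accepting states {r0, r3} and transitions r0: x→r1, y→r2; r1: x→r1, y→r1; r2: x→r3, y→r2; r3: x→r1, y→r1.
Exploring the product automaton M1 × M2 from the start pair (r0, p0), following both machines on each input symbol, reaches 13 state pairs: (r0, p0), (r1, p5), (r2, p5), (r1, p3), (r1, p1), (r3, p3), (r2, p1), (r1, p2), (r3, p5), (r2, p3), (r1, p6), (r2, p2), (r3, p6).
M1 accepts in {r0, r3} and M2 accepts in {p1}; no reachable pair has both components accepting, so no string drives both machines to acceptance simultaneously and L(M1) ∩ L(M2) = ∅.
So no string is accepted by both, and the intersection is empty.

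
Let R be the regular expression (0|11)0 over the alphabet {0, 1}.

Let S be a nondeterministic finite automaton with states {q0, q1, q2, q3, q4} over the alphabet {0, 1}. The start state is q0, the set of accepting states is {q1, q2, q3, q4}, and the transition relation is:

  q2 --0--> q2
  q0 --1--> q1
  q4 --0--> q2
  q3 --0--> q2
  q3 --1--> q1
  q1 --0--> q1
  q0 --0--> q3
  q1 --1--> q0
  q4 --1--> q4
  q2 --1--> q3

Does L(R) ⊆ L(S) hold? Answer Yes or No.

Converting the expression R to a DFA (subset construction, then merging equivalent states) gives the minimal DFA with states {r0, r1, r2, r3, r4}, start state r0, accepting states {r3} and transitions r0: 0→r1, 1→r2; r1: 0→r3, 1→r4; r2: 0→r4, 1→r1; r3: 0→r4, 1→r4; r4: 0→r4, 1→r4.
Exploring the product automaton R × S from the start pair (r0, q0), following both machines on each input symbol, reaches 10 state pairs: (r0, q0), (r1, q3), (r2, q1), (r3, q2), (r4, q1), (r1, q0), (r4, q2), (r4, q3), (r4, q0), (r3, q3).
R accepts in {r3} and S accepts in {q1, q2, q3, q4}. The reachable pairs whose R-component is accepting are (r3, q2), (r3, q3); in each of them the S-component is accepting too, so the product for L(R) \ L(S) (R-component accepting, S-component rejecting) has no reachable accepting pair and the difference is empty.
Hence every string in L(R) is also in L(S).

Yes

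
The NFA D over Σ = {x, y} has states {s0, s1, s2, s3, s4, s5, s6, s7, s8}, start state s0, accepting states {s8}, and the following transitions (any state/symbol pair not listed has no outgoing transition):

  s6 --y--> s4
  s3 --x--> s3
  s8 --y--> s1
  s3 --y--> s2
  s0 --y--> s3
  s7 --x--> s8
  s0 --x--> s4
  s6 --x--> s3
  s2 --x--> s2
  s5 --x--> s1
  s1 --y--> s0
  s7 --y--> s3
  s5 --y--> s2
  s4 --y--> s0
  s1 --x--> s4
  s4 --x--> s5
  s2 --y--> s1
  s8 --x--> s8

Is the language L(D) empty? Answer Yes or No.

The states reachable from the start state are {s0, s1, s2, s3, s4, s5}.
None of the accepting states {s8} is reachable, so no string is accepted and L(D) = ∅.

Yes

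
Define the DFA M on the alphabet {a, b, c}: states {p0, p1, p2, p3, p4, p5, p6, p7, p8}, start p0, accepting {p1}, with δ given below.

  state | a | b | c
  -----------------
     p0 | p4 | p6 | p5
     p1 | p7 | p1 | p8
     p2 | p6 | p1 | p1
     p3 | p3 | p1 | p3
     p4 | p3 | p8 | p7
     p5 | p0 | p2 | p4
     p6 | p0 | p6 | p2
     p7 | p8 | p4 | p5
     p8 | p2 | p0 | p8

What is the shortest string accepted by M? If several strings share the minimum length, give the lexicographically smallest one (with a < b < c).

aab

A breadth-first search from p0 reaches an accepting state first via the path p0 → p4 → p3 → p1 on input aab.
No string of length < 3 is accepted (BFS exhausts all shorter strings without reaching an accepting state), and aab is the lexicographically least accepting string of length 3.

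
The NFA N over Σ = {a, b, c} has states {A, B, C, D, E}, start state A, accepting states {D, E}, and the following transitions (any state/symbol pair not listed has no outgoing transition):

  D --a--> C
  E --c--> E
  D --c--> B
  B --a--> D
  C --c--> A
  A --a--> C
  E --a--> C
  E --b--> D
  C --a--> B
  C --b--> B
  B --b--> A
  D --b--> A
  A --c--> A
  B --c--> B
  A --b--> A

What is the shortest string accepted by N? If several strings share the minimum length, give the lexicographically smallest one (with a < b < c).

A breadth-first search from A reaches an accepting state first via the path A → C → B → D on input aaa.
No string of length < 3 is accepted (BFS exhausts all shorter strings without reaching an accepting state), and aaa is the lexicographically least accepting string of length 3.

aaa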